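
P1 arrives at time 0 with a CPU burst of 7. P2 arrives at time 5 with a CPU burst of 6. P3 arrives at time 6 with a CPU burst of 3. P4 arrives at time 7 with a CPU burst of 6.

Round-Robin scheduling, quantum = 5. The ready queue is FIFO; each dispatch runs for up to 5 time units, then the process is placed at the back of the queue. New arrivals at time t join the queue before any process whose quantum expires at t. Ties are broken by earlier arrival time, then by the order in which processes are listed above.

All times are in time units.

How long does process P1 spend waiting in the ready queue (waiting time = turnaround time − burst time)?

Gantt: | P1 0-5 | P2 5-10 | P1 10-12 | P3 12-15 | P4 15-20 | P2 20-21 | P4 21-22 |
Completion: P1=12  P2=21  P3=15  P4=22
Turnaround (C−A): P1=12  P2=16  P3=9  P4=15
Waiting(P1) = turnaround − burst = 12 − 7 = 5

5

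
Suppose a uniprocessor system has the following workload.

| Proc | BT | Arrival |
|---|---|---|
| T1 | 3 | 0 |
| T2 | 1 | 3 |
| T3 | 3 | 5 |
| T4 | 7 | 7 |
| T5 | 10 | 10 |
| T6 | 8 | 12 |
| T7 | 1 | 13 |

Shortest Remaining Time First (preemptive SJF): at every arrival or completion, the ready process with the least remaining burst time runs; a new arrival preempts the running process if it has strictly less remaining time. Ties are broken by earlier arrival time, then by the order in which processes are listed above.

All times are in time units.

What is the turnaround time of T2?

Gantt: | T1 0-3 | T2 3-4 | idle 4-5 | T3 5-8 | T4 8-13 | T7 13-14 | T4 14-16 | T6 16-24 | T5 24-34 |
Completion: T1=3  T2=4  T3=8  T4=16  T5=34  T6=24  T7=14
Turnaround(T2) = completion − arrival = 4 − 3 = 1

1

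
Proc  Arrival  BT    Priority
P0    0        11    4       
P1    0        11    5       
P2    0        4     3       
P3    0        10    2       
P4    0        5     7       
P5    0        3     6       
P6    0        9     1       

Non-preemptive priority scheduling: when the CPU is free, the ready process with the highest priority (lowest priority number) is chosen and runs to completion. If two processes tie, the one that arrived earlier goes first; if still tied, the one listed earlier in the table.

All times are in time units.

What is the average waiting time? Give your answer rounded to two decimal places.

25.43

Gantt: | P6 0-9 | P3 9-19 | P2 19-23 | P0 23-34 | P1 34-45 | P5 45-48 | P4 48-53 |
Completion: P0=34  P1=45  P2=23  P3=19  P4=53  P5=48  P6=9
Turnaround (C−A): P0=34  P1=45  P2=23  P3=19  P4=53  P5=48  P6=9
Waiting times: P0=23, P1=34, P2=19, P3=9, P4=48, P5=45, P6=0
Average waiting = (23+34+19+9+48+45+0) / 7 = 178/7 = 25.43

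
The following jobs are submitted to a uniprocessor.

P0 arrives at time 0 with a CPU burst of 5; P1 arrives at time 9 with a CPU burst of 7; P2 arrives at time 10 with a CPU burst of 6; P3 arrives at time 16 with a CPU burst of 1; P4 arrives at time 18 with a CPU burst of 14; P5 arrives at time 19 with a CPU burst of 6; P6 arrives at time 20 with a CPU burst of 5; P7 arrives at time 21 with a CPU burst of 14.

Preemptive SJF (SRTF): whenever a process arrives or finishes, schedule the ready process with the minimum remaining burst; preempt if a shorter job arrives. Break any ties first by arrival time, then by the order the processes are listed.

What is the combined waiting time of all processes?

Timeline: | P0 0-5 | idle 5-9 | P1 9-16 | P3 16-17 | P2 17-23 | P6 23-28 | P5 28-34 | P4 34-48 | P7 48-62 |
Completion: P0=5  P1=16  P2=23  P3=17  P4=48  P5=34  P6=28  P7=62
Turnaround (C−A): P0=5  P1=7  P2=13  P3=1  P4=30  P5=15  P6=8  P7=41
Waiting = turnaround − burst: P0=0, P1=0, P2=7, P3=0, P4=16, P5=9, P6=3, P7=27
Total waiting = 0 + 0 + 7 + 0 + 16 + 9 + 3 + 27 = 62

62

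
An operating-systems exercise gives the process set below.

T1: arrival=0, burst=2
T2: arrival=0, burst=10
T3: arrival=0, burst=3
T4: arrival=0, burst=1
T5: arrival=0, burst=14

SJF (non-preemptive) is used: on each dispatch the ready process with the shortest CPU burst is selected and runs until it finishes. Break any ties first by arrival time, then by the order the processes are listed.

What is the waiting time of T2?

Schedule: | T4 0-1 | T1 1-3 | T3 3-6 | T2 6-16 | T5 16-30 |
Completion: T1=3  T2=16  T3=6  T4=1  T5=30
Waiting(T2) = turnaround − burst = 16 − 10 = 6

6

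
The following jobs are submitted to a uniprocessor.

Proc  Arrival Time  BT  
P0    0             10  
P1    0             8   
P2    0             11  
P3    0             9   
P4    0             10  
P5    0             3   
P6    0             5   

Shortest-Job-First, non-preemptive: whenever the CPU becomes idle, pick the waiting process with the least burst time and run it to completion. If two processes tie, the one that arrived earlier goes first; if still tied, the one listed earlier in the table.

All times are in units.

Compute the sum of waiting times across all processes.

Schedule: | P5 0-3 | P6 3-8 | P1 8-16 | P3 16-25 | P0 25-35 | P4 35-45 | P2 45-56 |
Completion: P0=35  P1=16  P2=56  P3=25  P4=45  P5=3  P6=8
Waiting = turnaround − burst: P0=25, P1=8, P2=45, P3=16, P4=35, P5=0, P6=3
Total waiting = 25 + 8 + 45 + 16 + 35 + 0 + 3 = 132

132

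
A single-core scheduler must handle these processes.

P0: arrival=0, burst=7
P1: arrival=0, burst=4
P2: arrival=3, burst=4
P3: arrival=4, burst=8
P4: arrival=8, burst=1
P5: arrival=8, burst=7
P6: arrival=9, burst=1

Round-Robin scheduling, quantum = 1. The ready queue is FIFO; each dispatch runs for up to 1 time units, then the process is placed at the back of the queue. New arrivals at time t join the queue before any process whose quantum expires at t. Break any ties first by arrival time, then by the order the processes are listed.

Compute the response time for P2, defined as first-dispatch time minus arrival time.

1

Schedule: | P0 0-1 | P1 1-2 | P0 2-3 | P1 3-4 | P2 4-5 | P0 5-6 | P3 6-7 | P1 7-8 | P2 8-9 | P0 9-10 | P3 10-11 | P4 11-12 | P5 12-13 | P1 13-14 | P6 14-15 | P2 15-16 | P0 16-17 | P3 17-18 | P5 18-19 | P2 19-20 | P0 20-21 | P3 21-22 | P5 22-23 | P0 23-24 | P3 24-25 | P5 25-26 | P3 26-27 | P5 27-28 | P3 28-29 | P5 29-30 | P3 30-31 | P5 31-32 |
Completion: P0=24  P1=14  P2=20  P3=31  P4=12  P5=32  P6=15
Turnaround (C−A): P0=24  P1=14  P2=17  P3=27  P4=4  P5=24  P6=6
Response(P2) = first start − arrival = 4 − 3 = 1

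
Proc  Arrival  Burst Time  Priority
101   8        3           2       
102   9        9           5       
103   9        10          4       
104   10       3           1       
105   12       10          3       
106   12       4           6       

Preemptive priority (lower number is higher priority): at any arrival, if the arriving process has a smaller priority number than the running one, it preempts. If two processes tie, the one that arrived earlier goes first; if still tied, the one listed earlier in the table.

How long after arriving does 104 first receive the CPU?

0

Gantt: | idle 0-8 | 101 8-10 | 104 10-13 | 101 13-14 | 105 14-24 | 103 24-34 | 102 34-43 | 106 43-47 |
Completion: 101=14  102=43  103=34  104=13  105=24  106=47
Turnaround (C−A): 101=6  102=34  103=25  104=3  105=12  106=35
Response(104) = first start − arrival = 10 − 10 = 0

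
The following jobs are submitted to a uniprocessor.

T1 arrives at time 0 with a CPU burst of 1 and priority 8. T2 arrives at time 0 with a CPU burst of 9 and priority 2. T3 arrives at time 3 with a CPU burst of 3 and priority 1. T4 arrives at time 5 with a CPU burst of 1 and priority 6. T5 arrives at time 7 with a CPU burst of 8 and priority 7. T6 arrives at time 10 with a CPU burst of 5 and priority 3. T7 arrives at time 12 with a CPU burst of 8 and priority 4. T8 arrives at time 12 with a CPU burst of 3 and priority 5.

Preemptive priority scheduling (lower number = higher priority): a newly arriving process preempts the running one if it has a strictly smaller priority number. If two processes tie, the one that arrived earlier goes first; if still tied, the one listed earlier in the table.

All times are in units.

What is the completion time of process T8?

28

Timeline: | T2 0-3 | T3 3-6 | T2 6-12 | T6 12-17 | T7 17-25 | T8 25-28 | T4 28-29 | T5 29-37 | T1 37-38 |
Completion: T1=38  T2=12  T3=6  T4=29  T5=37  T6=17  T7=25  T8=28
Turnaround (C−A): T1=38  T2=12  T3=3  T4=24  T5=30  T6=7  T7=13  T8=16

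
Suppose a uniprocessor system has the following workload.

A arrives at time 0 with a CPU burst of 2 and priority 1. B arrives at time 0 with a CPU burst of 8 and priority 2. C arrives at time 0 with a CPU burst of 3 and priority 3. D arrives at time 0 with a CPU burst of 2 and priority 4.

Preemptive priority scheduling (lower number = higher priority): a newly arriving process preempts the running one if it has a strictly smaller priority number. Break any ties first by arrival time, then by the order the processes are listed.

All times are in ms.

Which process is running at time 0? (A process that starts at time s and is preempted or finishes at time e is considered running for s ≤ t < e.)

A

Schedule: | A 0-2 | B 2-10 | C 10-13 | D 13-15 |
Completion: A=2  B=10  C=13  D=15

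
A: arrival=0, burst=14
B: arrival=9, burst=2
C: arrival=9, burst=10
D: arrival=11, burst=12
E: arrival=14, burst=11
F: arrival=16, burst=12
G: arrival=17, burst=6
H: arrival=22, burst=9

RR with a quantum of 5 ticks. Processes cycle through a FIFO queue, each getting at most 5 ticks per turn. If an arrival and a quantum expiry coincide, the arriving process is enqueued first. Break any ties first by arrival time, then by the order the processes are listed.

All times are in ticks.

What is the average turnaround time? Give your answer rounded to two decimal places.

Schedule: | A 0-10 | B 10-12 | C 12-17 | A 17-21 | D 21-26 | E 26-31 | F 31-36 | G 36-41 | C 41-46 | H 46-51 | D 51-56 | E 56-61 | F 61-66 | G 66-67 | H 67-71 | D 71-73 | E 73-74 | F 74-76 |
Completion: A=21  B=12  C=46  D=73  E=74  F=76  G=67  H=71
Turnaround (C−A): A=21  B=3  C=37  D=62  E=60  F=60  G=50  H=49
Turnaround times: A=21, B=3, C=37, D=62, E=60, F=60, G=50, H=49
Average turnaround = (21+3+37+62+60+60+50+49) / 8 = 342/8 = 42.75

42.75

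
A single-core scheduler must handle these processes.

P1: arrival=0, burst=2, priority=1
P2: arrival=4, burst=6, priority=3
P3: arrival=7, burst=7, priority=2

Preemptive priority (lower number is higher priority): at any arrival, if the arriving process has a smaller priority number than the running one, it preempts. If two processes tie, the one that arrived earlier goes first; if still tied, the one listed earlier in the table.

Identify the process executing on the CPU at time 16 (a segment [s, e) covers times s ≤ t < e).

Timeline: | P1 0-2 | idle 2-4 | P2 4-7 | P3 7-14 | P2 14-17 |
Completion: P1=2  P2=17  P3=14
Turnaround (C−A): P1=2  P2=13  P3=7

P2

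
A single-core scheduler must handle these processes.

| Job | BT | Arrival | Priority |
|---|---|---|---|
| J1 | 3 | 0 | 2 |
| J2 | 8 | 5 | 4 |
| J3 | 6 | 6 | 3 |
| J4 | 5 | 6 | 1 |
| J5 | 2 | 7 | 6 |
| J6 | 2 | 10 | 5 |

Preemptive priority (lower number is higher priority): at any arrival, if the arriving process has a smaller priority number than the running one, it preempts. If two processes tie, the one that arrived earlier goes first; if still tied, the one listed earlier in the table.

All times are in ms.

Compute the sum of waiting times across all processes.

Timeline: | J1 0-3 | idle 3-5 | J2 5-6 | J4 6-11 | J3 11-17 | J2 17-24 | J6 24-26 | J5 26-28 |
Completion: J1=3  J2=24  J3=17  J4=11  J5=28  J6=26
Waiting = turnaround − burst: J1=0, J2=11, J3=5, J4=0, J5=19, J6=14
Total waiting = 0 + 11 + 5 + 0 + 19 + 14 = 49

49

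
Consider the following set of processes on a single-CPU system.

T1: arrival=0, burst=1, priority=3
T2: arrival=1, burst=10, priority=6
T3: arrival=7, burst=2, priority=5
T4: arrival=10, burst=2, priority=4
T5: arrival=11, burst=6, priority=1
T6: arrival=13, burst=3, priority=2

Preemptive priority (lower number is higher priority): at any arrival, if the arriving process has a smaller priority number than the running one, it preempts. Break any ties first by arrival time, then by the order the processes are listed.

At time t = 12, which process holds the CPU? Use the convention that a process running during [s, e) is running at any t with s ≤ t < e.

Gantt: | T1 0-1 | T2 1-7 | T3 7-9 | T2 9-10 | T4 10-11 | T5 11-17 | T6 17-20 | T4 20-21 | T2 21-24 |
Completion: T1=1  T2=24  T3=9  T4=21  T5=17  T6=20
Turnaround (C−A): T1=1  T2=23  T3=2  T4=11  T5=6  T6=7

T5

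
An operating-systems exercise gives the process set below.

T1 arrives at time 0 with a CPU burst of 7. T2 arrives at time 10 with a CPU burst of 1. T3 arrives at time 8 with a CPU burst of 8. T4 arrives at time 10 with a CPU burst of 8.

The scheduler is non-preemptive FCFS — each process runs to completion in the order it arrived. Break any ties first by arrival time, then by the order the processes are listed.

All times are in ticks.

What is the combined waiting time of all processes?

Timeline: | T1 0-7 | idle 7-8 | T3 8-16 | T2 16-17 | T4 17-25 |
Completion: T1=7  T2=17  T3=16  T4=25
Waiting = turnaround − burst: T1=0, T2=6, T3=0, T4=7
Total waiting = 0 + 6 + 0 + 7 = 13

13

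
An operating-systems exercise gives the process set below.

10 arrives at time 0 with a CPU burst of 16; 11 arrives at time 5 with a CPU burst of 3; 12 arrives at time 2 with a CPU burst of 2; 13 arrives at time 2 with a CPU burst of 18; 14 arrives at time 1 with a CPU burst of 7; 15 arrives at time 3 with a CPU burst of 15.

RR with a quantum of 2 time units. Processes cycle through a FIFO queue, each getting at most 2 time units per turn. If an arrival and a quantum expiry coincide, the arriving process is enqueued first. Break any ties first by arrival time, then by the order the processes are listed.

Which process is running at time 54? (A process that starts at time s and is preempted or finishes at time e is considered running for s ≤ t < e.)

Gantt: | 10 0-2 | 14 2-4 | 12 4-6 | 13 6-8 | 10 8-10 | 15 10-12 | 14 12-14 | 11 14-16 | 13 16-18 | 10 18-20 | 15 20-22 | 14 22-24 | 11 24-25 | 13 25-27 | 10 27-29 | 15 29-31 | 14 31-32 | 13 32-34 | 10 34-36 | 15 36-38 | 13 38-40 | 10 40-42 | 15 42-44 | 13 44-46 | 10 46-48 | 15 48-50 | 13 50-52 | 10 52-54 | 15 54-56 | 13 56-58 | 15 58-59 | 13 59-61 |
Completion: 10=54  11=25  12=6  13=61  14=32  15=59
Turnaround (C−A): 10=54  11=20  12=4  13=59  14=31  15=56

15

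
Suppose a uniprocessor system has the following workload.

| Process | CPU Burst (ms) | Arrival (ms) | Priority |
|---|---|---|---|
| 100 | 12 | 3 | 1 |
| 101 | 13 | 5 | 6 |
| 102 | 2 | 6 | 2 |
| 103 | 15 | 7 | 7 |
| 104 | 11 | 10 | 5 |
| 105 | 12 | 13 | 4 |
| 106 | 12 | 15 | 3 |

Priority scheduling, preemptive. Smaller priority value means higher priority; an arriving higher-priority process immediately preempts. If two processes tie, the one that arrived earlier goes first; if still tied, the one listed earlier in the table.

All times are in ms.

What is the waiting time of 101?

47

Timeline: | idle 0-3 | 100 3-15 | 102 15-17 | 106 17-29 | 105 29-41 | 104 41-52 | 101 52-65 | 103 65-80 |
Completion: 100=15  101=65  102=17  103=80  104=52  105=41  106=29
Turnaround (C−A): 100=12  101=60  102=11  103=73  104=42  105=28  106=14
Waiting(101) = turnaround − burst = 60 − 13 = 47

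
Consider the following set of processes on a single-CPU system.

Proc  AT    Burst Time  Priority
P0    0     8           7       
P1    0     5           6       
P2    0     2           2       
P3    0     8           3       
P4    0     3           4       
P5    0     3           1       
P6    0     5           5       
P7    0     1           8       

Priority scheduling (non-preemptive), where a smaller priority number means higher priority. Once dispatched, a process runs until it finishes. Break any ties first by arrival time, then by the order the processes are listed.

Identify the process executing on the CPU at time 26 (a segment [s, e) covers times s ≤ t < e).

P0

Schedule: | P5 0-3 | P2 3-5 | P3 5-13 | P4 13-16 | P6 16-21 | P1 21-26 | P0 26-34 | P7 34-35 |
Completion: P0=34  P1=26  P2=5  P3=13  P4=16  P5=3  P6=21  P7=35
Turnaround (C−A): P0=34  P1=26  P2=5  P3=13  P4=16  P5=3  P6=21  P7=35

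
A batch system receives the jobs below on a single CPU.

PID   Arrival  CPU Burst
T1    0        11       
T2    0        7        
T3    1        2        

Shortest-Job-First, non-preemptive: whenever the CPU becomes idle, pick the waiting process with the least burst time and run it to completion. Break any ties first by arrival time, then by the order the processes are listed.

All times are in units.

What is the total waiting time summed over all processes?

Schedule: | T2 0-7 | T3 7-9 | T1 9-20 |
Completion: T1=20  T2=7  T3=9
Waiting = turnaround − burst: T1=9, T2=0, T3=6
Total waiting = 9 + 0 + 6 = 15

15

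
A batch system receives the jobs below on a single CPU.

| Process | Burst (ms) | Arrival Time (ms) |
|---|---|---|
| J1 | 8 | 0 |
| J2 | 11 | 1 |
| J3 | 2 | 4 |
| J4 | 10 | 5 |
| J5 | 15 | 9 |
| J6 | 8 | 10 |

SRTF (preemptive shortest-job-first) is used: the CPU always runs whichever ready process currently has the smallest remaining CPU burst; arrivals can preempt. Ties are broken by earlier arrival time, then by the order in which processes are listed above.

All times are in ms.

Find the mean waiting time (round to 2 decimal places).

12.00

Timeline: | J1 0-4 | J3 4-6 | J1 6-10 | J6 10-18 | J4 18-28 | J2 28-39 | J5 39-54 |
Completion: J1=10  J2=39  J3=6  J4=28  J5=54  J6=18
Turnaround (C−A): J1=10  J2=38  J3=2  J4=23  J5=45  J6=8
Waiting times: J1=2, J2=27, J3=0, J4=13, J5=30, J6=0
Average waiting = (2+27+0+13+30+0) / 6 = 72/6 = 12.00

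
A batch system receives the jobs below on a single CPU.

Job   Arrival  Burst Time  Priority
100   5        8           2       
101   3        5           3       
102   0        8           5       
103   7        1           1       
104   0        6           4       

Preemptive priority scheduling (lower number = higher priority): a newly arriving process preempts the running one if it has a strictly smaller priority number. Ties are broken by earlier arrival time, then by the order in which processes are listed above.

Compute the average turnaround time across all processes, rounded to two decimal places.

14.40

Gantt: | 104 0-3 | 101 3-5 | 100 5-7 | 103 7-8 | 100 8-14 | 101 14-17 | 104 17-20 | 102 20-28 |
Completion: 100=14  101=17  102=28  103=8  104=20
Turnaround (C−A): 100=9  101=14  102=28  103=1  104=20
Turnaround times: 100=9, 101=14, 102=28, 103=1, 104=20
Average turnaround = (9+14+28+1+20) / 5 = 72/5 = 14.40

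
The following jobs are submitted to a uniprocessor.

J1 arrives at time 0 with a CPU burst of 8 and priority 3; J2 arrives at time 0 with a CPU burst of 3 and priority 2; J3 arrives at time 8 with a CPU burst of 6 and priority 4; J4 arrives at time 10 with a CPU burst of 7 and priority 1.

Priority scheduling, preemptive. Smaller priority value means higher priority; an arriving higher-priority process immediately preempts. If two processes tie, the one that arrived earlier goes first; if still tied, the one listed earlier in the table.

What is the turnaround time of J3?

Schedule: | J2 0-3 | J1 3-10 | J4 10-17 | J1 17-18 | J3 18-24 |
Completion: J1=18  J2=3  J3=24  J4=17
Turnaround(J3) = completion − arrival = 24 − 8 = 16

16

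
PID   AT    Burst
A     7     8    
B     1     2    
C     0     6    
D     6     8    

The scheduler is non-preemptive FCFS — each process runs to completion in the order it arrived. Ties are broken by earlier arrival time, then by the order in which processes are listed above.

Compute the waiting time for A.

Gantt: | C 0-6 | B 6-8 | D 8-16 | A 16-24 |
Completion: A=24  B=8  C=6  D=16
Waiting(A) = turnaround − burst = 17 − 8 = 9

9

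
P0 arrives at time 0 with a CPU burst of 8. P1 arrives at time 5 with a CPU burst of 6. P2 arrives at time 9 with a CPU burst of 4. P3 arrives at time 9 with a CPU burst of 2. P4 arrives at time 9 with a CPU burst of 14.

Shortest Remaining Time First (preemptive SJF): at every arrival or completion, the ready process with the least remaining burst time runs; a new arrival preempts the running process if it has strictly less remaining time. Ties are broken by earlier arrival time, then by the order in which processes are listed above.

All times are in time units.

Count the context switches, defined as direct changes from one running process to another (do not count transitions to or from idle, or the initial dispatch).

Schedule: | P0 0-8 | P1 8-9 | P3 9-11 | P2 11-15 | P1 15-20 | P4 20-34 |
Completion: P0=8  P1=20  P2=15  P3=11  P4=34
Turnaround (C−A): P0=8  P1=15  P2=6  P3=2  P4=25

5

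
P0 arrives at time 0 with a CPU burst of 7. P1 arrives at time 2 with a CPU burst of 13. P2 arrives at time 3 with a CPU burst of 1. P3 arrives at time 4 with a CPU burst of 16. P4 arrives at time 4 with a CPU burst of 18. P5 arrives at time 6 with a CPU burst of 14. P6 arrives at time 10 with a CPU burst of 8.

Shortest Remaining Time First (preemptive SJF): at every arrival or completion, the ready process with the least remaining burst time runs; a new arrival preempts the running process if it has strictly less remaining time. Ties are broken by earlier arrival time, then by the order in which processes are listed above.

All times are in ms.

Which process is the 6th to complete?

P3

Timeline: | P0 0-3 | P2 3-4 | P0 4-8 | P1 8-10 | P6 10-18 | P1 18-29 | P5 29-43 | P3 43-59 | P4 59-77 |
Completion: P0=8  P1=29  P2=4  P3=59  P4=77  P5=43  P6=18
Finish order: P2 → P0 → P6 → P1 → P5 → P3 → P4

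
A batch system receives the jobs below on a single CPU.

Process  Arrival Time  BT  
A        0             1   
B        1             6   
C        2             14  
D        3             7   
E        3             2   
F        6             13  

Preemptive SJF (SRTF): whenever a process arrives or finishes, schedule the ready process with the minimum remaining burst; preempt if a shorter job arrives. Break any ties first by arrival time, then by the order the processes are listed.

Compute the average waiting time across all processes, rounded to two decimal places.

7.50

Timeline: | A 0-1 | B 1-3 | E 3-5 | B 5-9 | D 9-16 | F 16-29 | C 29-43 |
Completion: A=1  B=9  C=43  D=16  E=5  F=29
Turnaround (C−A): A=1  B=8  C=41  D=13  E=2  F=23
Waiting times: A=0, B=2, C=27, D=6, E=0, F=10
Average waiting = (0+2+27+6+0+10) / 6 = 45/6 = 7.50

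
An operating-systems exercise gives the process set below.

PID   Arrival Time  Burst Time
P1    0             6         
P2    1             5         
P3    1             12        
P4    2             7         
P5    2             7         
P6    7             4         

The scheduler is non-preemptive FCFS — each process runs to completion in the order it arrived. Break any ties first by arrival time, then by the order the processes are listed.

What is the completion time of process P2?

11

Gantt: | P1 0-6 | P2 6-11 | P3 11-23 | P4 23-30 | P5 30-37 | P6 37-41 |
Completion: P1=6  P2=11  P3=23  P4=30  P5=37  P6=41
Turnaround (C−A): P1=6  P2=10  P3=22  P4=28  P5=35  P6=34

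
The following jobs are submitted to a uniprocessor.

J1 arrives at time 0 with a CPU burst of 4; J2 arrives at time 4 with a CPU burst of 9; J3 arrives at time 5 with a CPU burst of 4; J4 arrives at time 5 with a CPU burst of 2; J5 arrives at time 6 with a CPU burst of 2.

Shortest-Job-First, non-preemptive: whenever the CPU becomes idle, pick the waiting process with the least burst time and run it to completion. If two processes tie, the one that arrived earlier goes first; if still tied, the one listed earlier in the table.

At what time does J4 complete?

15

Timeline: | J1 0-4 | J2 4-13 | J4 13-15 | J5 15-17 | J3 17-21 |
Completion: J1=4  J2=13  J3=21  J4=15  J5=17
Turnaround (C−A): J1=4  J2=9  J3=16  J4=10  J5=11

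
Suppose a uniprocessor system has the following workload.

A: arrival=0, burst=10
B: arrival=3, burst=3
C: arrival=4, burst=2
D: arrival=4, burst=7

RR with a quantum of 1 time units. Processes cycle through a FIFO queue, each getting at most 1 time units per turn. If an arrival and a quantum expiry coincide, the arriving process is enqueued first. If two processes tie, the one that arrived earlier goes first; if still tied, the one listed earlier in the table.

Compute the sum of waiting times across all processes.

Gantt: | A 0-3 | B 3-4 | A 4-5 | C 5-6 | D 6-7 | B 7-8 | A 8-9 | C 9-10 | D 10-11 | B 11-12 | A 12-13 | D 13-14 | A 14-15 | D 15-16 | A 16-17 | D 17-18 | A 18-19 | D 19-20 | A 20-21 | D 21-22 |
Completion: A=21  B=12  C=10  D=22
Turnaround (C−A): A=21  B=9  C=6  D=18
Waiting = turnaround − burst: A=11, B=6, C=4, D=11
Total waiting = 11 + 6 + 4 + 11 = 32

32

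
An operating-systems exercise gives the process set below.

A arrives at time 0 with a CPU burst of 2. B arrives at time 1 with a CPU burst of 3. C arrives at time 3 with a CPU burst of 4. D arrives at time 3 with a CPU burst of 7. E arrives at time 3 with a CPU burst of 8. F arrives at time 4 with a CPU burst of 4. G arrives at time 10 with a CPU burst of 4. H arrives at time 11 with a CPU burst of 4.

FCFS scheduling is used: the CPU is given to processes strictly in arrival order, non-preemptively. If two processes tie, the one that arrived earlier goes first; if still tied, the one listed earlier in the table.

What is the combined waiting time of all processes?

Gantt: | A 0-2 | B 2-5 | C 5-9 | D 9-16 | E 16-24 | F 24-28 | G 28-32 | H 32-36 |
Completion: A=2  B=5  C=9  D=16  E=24  F=28  G=32  H=36
Turnaround (C−A): A=2  B=4  C=6  D=13  E=21  F=24  G=22  H=25
Waiting = turnaround − burst: A=0, B=1, C=2, D=6, E=13, F=20, G=18, H=21
Total waiting = 0 + 1 + 2 + 6 + 13 + 20 + 18 + 21 = 81

81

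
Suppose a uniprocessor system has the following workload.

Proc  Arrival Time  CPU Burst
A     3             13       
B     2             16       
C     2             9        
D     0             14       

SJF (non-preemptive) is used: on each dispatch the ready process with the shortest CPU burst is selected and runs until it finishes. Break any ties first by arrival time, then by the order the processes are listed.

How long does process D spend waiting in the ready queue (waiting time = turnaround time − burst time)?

Timeline: | D 0-14 | C 14-23 | A 23-36 | B 36-52 |
Completion: A=36  B=52  C=23  D=14
Turnaround (C−A): A=33  B=50  C=21  D=14
Waiting(D) = turnaround − burst = 14 − 14 = 0

0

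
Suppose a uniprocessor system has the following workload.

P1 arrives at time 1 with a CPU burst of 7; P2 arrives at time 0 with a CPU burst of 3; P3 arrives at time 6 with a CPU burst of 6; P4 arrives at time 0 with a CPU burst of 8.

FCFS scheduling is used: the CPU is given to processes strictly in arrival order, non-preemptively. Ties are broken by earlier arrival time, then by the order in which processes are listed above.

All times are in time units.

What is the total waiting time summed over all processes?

25

Gantt: | P2 0-3 | P4 3-11 | P1 11-18 | P3 18-24 |
Completion: P1=18  P2=3  P3=24  P4=11
Turnaround (C−A): P1=17  P2=3  P3=18  P4=11
Waiting = turnaround − burst: P1=10, P2=0, P3=12, P4=3
Total waiting = 10 + 0 + 12 + 3 = 25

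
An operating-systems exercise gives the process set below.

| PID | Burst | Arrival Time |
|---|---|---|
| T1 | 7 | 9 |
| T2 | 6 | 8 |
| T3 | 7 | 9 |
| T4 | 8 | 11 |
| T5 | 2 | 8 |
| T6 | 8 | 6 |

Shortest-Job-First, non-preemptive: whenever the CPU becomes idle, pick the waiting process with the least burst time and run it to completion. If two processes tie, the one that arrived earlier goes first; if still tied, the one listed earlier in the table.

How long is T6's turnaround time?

Schedule: | idle 0-6 | T6 6-14 | T5 14-16 | T2 16-22 | T1 22-29 | T3 29-36 | T4 36-44 |
Completion: T1=29  T2=22  T3=36  T4=44  T5=16  T6=14
Turnaround(T6) = completion − arrival = 14 − 6 = 8

8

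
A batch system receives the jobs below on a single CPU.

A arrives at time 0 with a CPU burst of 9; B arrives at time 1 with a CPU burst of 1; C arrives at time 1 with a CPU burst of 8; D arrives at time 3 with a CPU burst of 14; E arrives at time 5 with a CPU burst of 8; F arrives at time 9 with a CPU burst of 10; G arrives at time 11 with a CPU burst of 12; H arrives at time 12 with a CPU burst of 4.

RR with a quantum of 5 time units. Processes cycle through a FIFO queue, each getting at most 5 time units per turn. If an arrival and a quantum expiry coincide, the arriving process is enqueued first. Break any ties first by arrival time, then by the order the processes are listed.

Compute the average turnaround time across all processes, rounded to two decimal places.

Schedule: | A 0-5 | B 5-6 | C 6-11 | D 11-16 | E 16-21 | A 21-25 | F 25-30 | G 30-35 | C 35-38 | H 38-42 | D 42-47 | E 47-50 | F 50-55 | G 55-60 | D 60-64 | G 64-66 |
Completion: A=25  B=6  C=38  D=64  E=50  F=55  G=66  H=42
Turnaround times: A=25, B=5, C=37, D=61, E=45, F=46, G=55, H=30
Average turnaround = (25+5+37+61+45+46+55+30) / 8 = 304/8 = 38.00

38.00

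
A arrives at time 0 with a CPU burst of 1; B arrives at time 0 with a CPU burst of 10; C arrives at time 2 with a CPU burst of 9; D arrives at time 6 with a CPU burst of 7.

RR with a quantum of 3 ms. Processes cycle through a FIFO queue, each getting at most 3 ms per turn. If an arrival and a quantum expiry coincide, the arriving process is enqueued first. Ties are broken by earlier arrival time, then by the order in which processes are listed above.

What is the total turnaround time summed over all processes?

71

Timeline: | A 0-1 | B 1-4 | C 4-7 | B 7-10 | D 10-13 | C 13-16 | B 16-19 | D 19-22 | C 22-25 | B 25-26 | D 26-27 |
Completion: A=1  B=26  C=25  D=27
Turnaround (C−A): A=1  B=26  C=23  D=21
Turnaround = completion − arrival: A=1, B=26, C=23, D=21
Total turnaround = 1 + 26 + 23 + 21 = 71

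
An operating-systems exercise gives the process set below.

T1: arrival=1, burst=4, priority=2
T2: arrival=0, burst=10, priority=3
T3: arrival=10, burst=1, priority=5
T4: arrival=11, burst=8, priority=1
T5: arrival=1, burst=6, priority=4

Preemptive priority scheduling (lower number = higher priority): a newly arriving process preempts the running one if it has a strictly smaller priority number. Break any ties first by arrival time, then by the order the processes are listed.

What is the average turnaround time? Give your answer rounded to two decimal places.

Timeline: | T2 0-1 | T1 1-5 | T2 5-11 | T4 11-19 | T2 19-22 | T5 22-28 | T3 28-29 |
Completion: T1=5  T2=22  T3=29  T4=19  T5=28
Turnaround times: T1=4, T2=22, T3=19, T4=8, T5=27
Average turnaround = (4+22+19+8+27) / 5 = 80/5 = 16.00

16.00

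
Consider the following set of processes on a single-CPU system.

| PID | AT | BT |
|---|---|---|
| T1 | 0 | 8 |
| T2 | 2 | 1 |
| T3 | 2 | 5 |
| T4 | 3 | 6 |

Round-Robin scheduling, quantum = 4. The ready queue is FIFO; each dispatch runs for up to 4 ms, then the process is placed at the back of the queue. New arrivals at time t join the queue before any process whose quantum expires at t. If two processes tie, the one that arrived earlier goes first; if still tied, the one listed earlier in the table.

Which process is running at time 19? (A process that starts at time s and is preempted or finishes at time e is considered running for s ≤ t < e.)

T4

Schedule: | T1 0-4 | T2 4-5 | T3 5-9 | T4 9-13 | T1 13-17 | T3 17-18 | T4 18-20 |
Completion: T1=17  T2=5  T3=18  T4=20
Turnaround (C−A): T1=17  T2=3  T3=16  T4=17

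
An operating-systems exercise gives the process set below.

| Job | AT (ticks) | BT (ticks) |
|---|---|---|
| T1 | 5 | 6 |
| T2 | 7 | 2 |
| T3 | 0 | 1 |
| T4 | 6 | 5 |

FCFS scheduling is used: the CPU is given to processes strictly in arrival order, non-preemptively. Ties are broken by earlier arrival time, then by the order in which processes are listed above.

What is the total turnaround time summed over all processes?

28

Schedule: | T3 0-1 | idle 1-5 | T1 5-11 | T4 11-16 | T2 16-18 |
Completion: T1=11  T2=18  T3=1  T4=16
Turnaround = completion − arrival: T1=6, T2=11, T3=1, T4=10
Total turnaround = 6 + 11 + 1 + 10 = 28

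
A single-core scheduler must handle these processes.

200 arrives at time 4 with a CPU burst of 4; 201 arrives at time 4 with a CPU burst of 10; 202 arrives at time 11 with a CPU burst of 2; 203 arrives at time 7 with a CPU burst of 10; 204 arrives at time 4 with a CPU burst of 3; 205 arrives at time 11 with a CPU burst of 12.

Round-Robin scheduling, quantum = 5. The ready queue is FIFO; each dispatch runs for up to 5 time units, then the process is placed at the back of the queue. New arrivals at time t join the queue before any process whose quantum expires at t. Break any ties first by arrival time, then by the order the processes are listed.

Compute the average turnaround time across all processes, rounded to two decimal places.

20.33

Timeline: | idle 0-4 | 200 4-8 | 201 8-13 | 204 13-16 | 203 16-21 | 202 21-23 | 205 23-28 | 201 28-33 | 203 33-38 | 205 38-45 |
Completion: 200=8  201=33  202=23  203=38  204=16  205=45
Turnaround times: 200=4, 201=29, 202=12, 203=31, 204=12, 205=34
Average turnaround = (4+29+12+31+12+34) / 6 = 122/6 = 20.33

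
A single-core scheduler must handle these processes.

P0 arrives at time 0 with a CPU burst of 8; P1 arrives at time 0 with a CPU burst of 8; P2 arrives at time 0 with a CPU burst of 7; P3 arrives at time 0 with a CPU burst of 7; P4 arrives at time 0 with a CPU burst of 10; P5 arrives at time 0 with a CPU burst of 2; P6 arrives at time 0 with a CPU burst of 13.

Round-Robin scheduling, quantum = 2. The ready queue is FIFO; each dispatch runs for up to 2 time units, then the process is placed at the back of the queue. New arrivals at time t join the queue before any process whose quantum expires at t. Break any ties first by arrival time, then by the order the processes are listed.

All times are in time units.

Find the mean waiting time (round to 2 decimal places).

Gantt: | P0 0-2 | P1 2-4 | P2 4-6 | P3 6-8 | P4 8-10 | P5 10-12 | P6 12-14 | P0 14-16 | P1 16-18 | P2 18-20 | P3 20-22 | P4 22-24 | P6 24-26 | P0 26-28 | P1 28-30 | P2 30-32 | P3 32-34 | P4 34-36 | P6 36-38 | P0 38-40 | P1 40-42 | P2 42-43 | P3 43-44 | P4 44-46 | P6 46-48 | P4 48-50 | P6 50-55 |
Completion: P0=40  P1=42  P2=43  P3=44  P4=50  P5=12  P6=55
Turnaround (C−A): P0=40  P1=42  P2=43  P3=44  P4=50  P5=12  P6=55
Waiting times: P0=32, P1=34, P2=36, P3=37, P4=40, P5=10, P6=42
Average waiting = (32+34+36+37+40+10+42) / 7 = 231/7 = 33.00

33.00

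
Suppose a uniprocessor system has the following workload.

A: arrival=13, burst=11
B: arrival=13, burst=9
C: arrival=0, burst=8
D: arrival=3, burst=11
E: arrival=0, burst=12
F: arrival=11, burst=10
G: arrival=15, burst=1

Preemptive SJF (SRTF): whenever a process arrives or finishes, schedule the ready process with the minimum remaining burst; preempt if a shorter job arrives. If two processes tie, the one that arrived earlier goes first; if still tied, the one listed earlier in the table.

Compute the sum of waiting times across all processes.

107

Schedule: | C 0-8 | D 8-15 | G 15-16 | D 16-20 | B 20-29 | F 29-39 | A 39-50 | E 50-62 |
Completion: A=50  B=29  C=8  D=20  E=62  F=39  G=16
Turnaround (C−A): A=37  B=16  C=8  D=17  E=62  F=28  G=1
Waiting = turnaround − burst: A=26, B=7, C=0, D=6, E=50, F=18, G=0
Total waiting = 26 + 7 + 0 + 6 + 50 + 18 + 0 = 107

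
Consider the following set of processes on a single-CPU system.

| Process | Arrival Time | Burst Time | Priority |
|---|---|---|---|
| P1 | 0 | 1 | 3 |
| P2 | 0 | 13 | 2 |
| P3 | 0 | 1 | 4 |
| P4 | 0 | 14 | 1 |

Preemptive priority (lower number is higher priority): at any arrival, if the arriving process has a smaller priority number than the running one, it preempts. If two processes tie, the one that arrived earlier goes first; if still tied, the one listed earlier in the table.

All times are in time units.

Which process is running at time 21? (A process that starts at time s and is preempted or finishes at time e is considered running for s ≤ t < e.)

Timeline: | P4 0-14 | P2 14-27 | P1 27-28 | P3 28-29 |
Completion: P1=28  P2=27  P3=29  P4=14
Turnaround (C−A): P1=28  P2=27  P3=29  P4=14

P2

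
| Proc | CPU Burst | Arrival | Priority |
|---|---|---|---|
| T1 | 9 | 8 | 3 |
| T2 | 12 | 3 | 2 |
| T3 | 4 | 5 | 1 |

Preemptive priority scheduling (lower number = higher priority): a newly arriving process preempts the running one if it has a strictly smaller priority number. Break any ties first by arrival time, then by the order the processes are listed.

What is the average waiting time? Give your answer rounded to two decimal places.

Schedule: | idle 0-3 | T2 3-5 | T3 5-9 | T2 9-19 | T1 19-28 |
Completion: T1=28  T2=19  T3=9
Waiting times: T1=11, T2=4, T3=0
Average waiting = (11+4+0) / 3 = 15/3 = 5.00

5.00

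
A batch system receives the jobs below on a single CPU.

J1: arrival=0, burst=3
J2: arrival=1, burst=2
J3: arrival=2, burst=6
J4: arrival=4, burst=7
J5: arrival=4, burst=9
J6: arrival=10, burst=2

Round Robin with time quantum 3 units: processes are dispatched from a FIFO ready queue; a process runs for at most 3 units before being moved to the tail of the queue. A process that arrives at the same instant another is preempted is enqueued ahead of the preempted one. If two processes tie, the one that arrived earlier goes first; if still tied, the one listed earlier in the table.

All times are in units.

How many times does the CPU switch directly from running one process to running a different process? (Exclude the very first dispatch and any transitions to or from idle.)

Gantt: | J1 0-3 | J2 3-5 | J3 5-8 | J4 8-11 | J5 11-14 | J3 14-17 | J6 17-19 | J4 19-22 | J5 22-25 | J4 25-26 | J5 26-29 |
Completion: J1=3  J2=5  J3=17  J4=26  J5=29  J6=19
Turnaround (C−A): J1=3  J2=4  J3=15  J4=22  J5=25  J6=9

10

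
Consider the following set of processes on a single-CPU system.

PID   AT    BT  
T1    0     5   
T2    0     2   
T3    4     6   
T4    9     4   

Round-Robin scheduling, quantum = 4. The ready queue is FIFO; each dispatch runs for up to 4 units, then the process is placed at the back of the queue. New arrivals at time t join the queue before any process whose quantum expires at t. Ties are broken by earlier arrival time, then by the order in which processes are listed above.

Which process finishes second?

Timeline: | T1 0-4 | T2 4-6 | T3 6-10 | T1 10-11 | T4 11-15 | T3 15-17 |
Completion: T1=11  T2=6  T3=17  T4=15
Finish order: T2 → T1 → T4 → T3

T1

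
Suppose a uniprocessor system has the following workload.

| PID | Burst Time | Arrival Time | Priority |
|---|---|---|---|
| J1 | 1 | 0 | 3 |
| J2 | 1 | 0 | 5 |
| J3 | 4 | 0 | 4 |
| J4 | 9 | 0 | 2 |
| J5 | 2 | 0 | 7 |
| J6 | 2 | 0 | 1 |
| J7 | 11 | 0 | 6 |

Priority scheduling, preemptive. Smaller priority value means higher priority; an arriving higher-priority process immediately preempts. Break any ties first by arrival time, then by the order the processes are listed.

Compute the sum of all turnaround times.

Gantt: | J6 0-2 | J4 2-11 | J1 11-12 | J3 12-16 | J2 16-17 | J7 17-28 | J5 28-30 |
Completion: J1=12  J2=17  J3=16  J4=11  J5=30  J6=2  J7=28
Turnaround = completion − arrival: J1=12, J2=17, J3=16, J4=11, J5=30, J6=2, J7=28
Total turnaround = 12 + 17 + 16 + 11 + 30 + 2 + 28 = 116

116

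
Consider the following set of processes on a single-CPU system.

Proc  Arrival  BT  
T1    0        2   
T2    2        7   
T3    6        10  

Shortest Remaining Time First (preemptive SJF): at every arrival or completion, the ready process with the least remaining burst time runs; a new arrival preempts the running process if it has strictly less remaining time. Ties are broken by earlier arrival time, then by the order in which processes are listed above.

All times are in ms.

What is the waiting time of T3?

Timeline: | T1 0-2 | T2 2-9 | T3 9-19 |
Completion: T1=2  T2=9  T3=19
Turnaround (C−A): T1=2  T2=7  T3=13
Waiting(T3) = turnaround − burst = 13 − 10 = 3

3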